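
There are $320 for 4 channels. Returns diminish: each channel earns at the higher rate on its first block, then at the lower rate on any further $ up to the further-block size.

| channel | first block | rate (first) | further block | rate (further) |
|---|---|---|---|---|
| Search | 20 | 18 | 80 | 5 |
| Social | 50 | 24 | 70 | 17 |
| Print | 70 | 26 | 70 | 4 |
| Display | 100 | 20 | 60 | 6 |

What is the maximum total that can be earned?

6630

Order all 8 blocks by rate: Print/first 26 > Social/first 24 > Display/first 20 > Search/first 18 > Social/second 17 > Display/second 6 > Search/second 5 > Print/second 4.
Print first at 26: fill all 70 ; 250 left.
Fill Social first block (50 at 24) ; 200 left.
Display/first (20): +100 ; 100 left.
Fill Search first block (20 at 18) ; 80 left.
Social/second (17): +70 ; 10 left.
10 remain; put them into Display second at 6.
Total = 26×70 + 24×50 + 20×100 + 18×20 + 17×70 + 6×10 = 6630.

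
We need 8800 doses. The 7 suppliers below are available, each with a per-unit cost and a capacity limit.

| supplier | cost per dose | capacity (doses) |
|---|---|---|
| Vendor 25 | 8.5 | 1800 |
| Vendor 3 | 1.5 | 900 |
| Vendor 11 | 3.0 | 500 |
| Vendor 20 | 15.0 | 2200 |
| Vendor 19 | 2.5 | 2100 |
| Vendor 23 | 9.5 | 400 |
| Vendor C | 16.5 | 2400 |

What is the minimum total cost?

75050

Fill from the cheapest supplier first.
Vendor 3 (1.5): use full 900 ; 7900 doses to go.
Take 2100 from Vendor 19 at 2.5 ; need 5800 more.
Vendor 11 (3.0): use full 500 ; 5300 doses to go.
Vendor 25 (8.5): use full 1800 ; 3500 doses to go.
Take 400 from Vendor 23 at 9.5 ; need 3100 more.
Take 2200 from Vendor 20 at 15.0 ; need 900 more.
Vendor C at 16.5: take 900 of its 2400 ; requirement met.
Cost = 900×1.5 + 2100×2.5 + 500×3.0 + 1800×8.5 + 400×9.5 + 2200×15.0 + 900×16.5 = 75050.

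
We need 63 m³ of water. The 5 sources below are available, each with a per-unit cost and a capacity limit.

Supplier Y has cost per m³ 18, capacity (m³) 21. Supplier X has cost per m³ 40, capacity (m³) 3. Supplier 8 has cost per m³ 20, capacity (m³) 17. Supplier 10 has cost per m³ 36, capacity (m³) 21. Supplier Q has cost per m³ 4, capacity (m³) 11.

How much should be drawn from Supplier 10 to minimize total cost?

14

Use sources in increasing cost order.
Supplier Q (4): use full 11 → 52 m³ to go.
Supplier Y at 18: take all 21 m³ → 31 still needed.
Supplier 8 (20): use full 17 → 14 m³ to go.
Supplier 10 at 36: take 14 of its 21 → requirement met.
Supplier X: unused.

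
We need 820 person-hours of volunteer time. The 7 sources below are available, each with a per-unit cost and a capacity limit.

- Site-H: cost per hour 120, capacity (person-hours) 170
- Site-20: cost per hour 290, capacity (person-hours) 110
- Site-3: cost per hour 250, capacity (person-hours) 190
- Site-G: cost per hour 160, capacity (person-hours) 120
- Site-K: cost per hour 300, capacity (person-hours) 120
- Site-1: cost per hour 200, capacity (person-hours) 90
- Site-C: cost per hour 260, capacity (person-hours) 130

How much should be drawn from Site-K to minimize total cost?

Use sources in increasing cost order.
Take 170 from Site-H at 120 → need 650 more.
Site-G (160): use full 120 → 530 person-hours to go.
Site-1 at 200: take all 90 person-hours → 440 still needed.
Site-3 (250): use full 190 → 250 person-hours to go.
Site-C at 260: take all 130 person-hours → 120 still needed.
Site-20 (290): use full 110 → 10 person-hours to go.
Site-K (300): take the remaining 10 → done.

10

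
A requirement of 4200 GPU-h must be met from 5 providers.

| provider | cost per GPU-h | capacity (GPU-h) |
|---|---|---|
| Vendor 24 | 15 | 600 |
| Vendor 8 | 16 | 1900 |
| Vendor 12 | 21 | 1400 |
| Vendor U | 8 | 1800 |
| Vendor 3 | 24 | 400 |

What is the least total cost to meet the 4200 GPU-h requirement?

52200

Fill from the cheapest provider first.
Vendor U (8): use full 1800 — 2400 GPU-h to go.
Vendor 24 at 15: take all 600 GPU-h — 1800 still needed.
Vendor 8 (16): take the remaining 1800 — done.
Vendor 12, Vendor 3: unused.
Cost = 1800×8 + 600×15 + 1800×16 = 52200.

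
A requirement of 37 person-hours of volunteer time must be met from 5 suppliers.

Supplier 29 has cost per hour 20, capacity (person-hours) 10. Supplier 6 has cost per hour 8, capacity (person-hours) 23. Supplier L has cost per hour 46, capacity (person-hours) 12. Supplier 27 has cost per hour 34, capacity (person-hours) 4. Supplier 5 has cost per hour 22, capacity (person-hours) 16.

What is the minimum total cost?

472

Cheapest first:
Supplier 6 (8): use full 23 → 14 person-hours to go.
Supplier 29 at 20: take all 10 person-hours → 4 still needed.
Supplier 5 at 22: take 4 of its 16 → requirement met.
Supplier 27, Supplier L: unused.
Cost = 23×8 + 10×20 + 4×22 = 472.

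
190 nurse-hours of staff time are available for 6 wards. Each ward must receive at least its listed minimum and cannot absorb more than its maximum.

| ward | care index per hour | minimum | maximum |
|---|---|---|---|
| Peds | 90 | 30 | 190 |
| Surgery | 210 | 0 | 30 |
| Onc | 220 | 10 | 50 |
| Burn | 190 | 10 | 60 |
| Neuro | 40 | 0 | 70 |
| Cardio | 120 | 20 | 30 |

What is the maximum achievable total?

33800

Meeting every minimum uses 30+0+10+10+0+20 = 70 nurse-hours, leaving 120.
Highest care index per hour first: Onc 220 > Surgery 210 > Burn 190 > Cardio 120 > Peds 90 > Neuro 40.
Onc: +40 to 50 (cap) → 80 left.
Give Surgery 30 more to hit its cap of 30 → 50 left.
Burn: +50 to 60 (cap) → 0 left.
Total = 90×30 + 210×30 + 220×50 + 190×60 + 120×20 = 33800.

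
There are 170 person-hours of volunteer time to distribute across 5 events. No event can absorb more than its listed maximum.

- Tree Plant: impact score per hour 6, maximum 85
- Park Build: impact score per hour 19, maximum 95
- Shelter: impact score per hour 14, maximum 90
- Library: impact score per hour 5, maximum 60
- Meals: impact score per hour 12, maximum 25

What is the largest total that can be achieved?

Highest impact score per hour first: Park Build 19 > Shelter 14 > Meals 12 > Tree Plant 6 > Library 5.
Park Build takes 95 to reach its cap of 95 — 75 left.
Shelter has room for 90 but only 75 remain, so it gets 75.
Total = 19×95 + 14×75 = 2855.

2855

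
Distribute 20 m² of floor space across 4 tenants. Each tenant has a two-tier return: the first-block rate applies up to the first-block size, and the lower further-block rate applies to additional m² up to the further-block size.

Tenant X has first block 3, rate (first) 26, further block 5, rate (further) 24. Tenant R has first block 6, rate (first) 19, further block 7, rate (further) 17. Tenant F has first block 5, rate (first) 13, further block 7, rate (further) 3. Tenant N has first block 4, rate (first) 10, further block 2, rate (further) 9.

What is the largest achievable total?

414

Order all 8 blocks by rate: Tenant X/first 26 > Tenant X/second 24 > Tenant R/first 19 > Tenant R/second 17 > Tenant F/first 13 > Tenant N/first 10 > Tenant N/second 9 > Tenant F/second 3.
Tenant X/first (26): +3 — 17 left.
Tenant X/second (24): +5 — 12 left.
Fill Tenant R first block (6 at 19) — 6 left.
Tenant R second at 17: only 6 left, fill 6.
Total = 26×3 + 24×5 + 19×6 + 17×6 = 414.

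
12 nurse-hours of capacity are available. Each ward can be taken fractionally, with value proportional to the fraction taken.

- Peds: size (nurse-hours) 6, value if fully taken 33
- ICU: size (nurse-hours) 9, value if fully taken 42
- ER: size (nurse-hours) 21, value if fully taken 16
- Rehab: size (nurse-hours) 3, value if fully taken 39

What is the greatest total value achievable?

Rank by value-to-size ratio: Rehab 39/3≈13, Peds 33/6≈5.5, ICU 42/9≈4.67, ER 16/21≈0.762.
Take all of Rehab (3 nurse-hours, value 39) → 9 nurse-hours left.
Take all of Peds (6 nurse-hours, value 33) → 3 nurse-hours left.
Only 3 nurse-hours remain; take 3/9 of ICU for value 42×3/9 = 14.
Total value = 86.

86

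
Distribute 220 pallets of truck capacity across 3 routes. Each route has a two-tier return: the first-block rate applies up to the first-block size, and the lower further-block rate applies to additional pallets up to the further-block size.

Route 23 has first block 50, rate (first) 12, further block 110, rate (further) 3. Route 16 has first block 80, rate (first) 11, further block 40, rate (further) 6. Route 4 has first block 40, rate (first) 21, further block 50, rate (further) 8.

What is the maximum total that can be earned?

Rank every tier by rate: Route 4/T1 21 > Route 23/T1 12 > Route 16/T1 11 > Route 4/T2 8 > Route 16/T2 6 > Route 23/T2 3.
Route 4 T1 at 21: fill all 40 — 180 left.
Route 23/T1 (12): +50 — 130 left.
Route 16/T1 (11): +80 — 50 left.
Fill Route 4 T2 block (50 at 8) — 0 left.
Total = 21×40 + 12×50 + 11×80 + 8×50 = 2720.

2720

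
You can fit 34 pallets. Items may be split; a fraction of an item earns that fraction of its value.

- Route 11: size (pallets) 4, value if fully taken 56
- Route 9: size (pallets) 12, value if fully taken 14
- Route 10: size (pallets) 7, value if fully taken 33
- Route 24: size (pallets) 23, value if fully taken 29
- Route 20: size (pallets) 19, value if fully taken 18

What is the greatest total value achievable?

118

Sort by value density: Route 11 56/4≈14, Route 10 33/7≈4.71, Route 24 29/23≈1.26, Route 9 14/12≈1.17, Route 20 18/19≈0.947.
Route 11: take in full, 4 pallets for value 56 ; 30 left.
All 7 pallets of Route 10 fit (value 33) ; 23 remain.
Take all of Route 24 (23 pallets, value 29) ; 0 pallets left.
Total value = 118.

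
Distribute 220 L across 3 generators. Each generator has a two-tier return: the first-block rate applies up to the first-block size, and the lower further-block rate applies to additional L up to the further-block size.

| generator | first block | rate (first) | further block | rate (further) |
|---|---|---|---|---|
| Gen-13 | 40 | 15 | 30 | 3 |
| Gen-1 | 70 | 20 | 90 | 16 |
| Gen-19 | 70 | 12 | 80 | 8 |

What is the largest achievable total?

3680

Order all 6 blocks by rate: Gen-1/tier1 20 > Gen-1/tier2 16 > Gen-13/tier1 15 > Gen-19/tier1 12 > Gen-19/tier2 8 > Gen-13/tier2 3.
Gen-1/tier1 (20): +70 → 150 left.
Gen-1/tier2 (16): +90 → 60 left.
Gen-13/tier1 (15): +40 → 20 left.
Gen-19/tier1: +20 of 70 at 12; pool empty.
Total = 20×70 + 16×90 + 15×40 + 12×20 = 3680.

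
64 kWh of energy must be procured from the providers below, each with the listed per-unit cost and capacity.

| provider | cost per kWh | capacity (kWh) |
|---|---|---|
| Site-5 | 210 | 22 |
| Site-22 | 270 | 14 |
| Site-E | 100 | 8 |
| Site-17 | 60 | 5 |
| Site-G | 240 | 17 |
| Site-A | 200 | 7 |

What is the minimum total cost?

Use providers in increasing cost order.
Take 5 from Site-17 at 60 → need 59 more.
Site-E at 100: take all 8 kWh → 51 still needed.
Site-A at 200: take all 7 kWh → 44 still needed.
Site-5 (210): use full 22 → 22 kWh to go.
Site-G (240): use full 17 → 5 kWh to go.
Site-22 (270): take the remaining 5 → done.
Cost = 5×60 + 8×100 + 7×200 + 22×210 + 17×240 + 5×270 = 12550.

12550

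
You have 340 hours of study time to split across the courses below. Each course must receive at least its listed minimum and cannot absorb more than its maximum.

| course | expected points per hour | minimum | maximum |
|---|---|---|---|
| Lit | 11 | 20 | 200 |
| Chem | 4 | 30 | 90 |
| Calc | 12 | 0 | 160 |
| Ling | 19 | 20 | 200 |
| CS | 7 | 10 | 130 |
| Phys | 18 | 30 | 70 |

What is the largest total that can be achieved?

Meeting every minimum uses 20+30+0+20+10+30 = 110 hours, leaving 230.
Order the courses by expected points per hour: Ling 19 > Phys 18 > Calc 12 > Lit 11 > CS 7 > Chem 4.
Ling: +180 to 200 (cap) — 50 left.
Phys takes 40 more to reach its cap of 70 — 10 left.
Calc has room for 160 more but only 10 remain, so it gets 10.
Total = 11×20 + 4×30 + 12×10 + 19×200 + 7×10 + 18×70 = 5590.

5590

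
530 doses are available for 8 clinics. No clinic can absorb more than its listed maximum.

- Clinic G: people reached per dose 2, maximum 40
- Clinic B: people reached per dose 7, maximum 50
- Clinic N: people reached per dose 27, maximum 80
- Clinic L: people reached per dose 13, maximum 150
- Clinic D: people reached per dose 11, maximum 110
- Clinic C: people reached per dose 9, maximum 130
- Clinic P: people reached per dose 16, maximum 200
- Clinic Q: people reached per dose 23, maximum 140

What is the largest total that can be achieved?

Highest people reached per dose first: Clinic N 27 > Clinic Q 23 > Clinic P 16 > Clinic L 13 > Clinic D 11 > Clinic C 9 > Clinic B 7 > Clinic G 2.
Clinic N: +80 to 80 (cap) → 450 left.
Clinic Q: +140 to 140 (cap) → 310 left.
Give Clinic P 200 to hit its cap of 200 → 110 left.
Clinic L has room for 150 but only 110 remain, so it gets 110.
Total = 27×80 + 13×110 + 16×200 + 23×140 = 10010.

10010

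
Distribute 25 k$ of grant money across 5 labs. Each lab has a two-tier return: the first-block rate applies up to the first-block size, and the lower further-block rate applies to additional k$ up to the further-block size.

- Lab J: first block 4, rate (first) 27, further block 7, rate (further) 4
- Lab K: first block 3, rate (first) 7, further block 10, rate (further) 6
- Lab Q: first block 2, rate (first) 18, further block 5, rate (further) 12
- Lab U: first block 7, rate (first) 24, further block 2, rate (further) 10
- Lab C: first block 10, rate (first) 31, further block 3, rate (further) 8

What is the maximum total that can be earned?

Treat each block as its own option and order by rate: Lab C/T1 31 > Lab J/T1 27 > Lab U/T1 24 > Lab Q/T1 18 > Lab Q/T2 12 > Lab U/T2 10 > Lab C/T2 8 > Lab K/T1 7 > Lab K/T2 6 > Lab J/T2 4.
Lab C T1 at 31: fill all 10 → 15 left.
Fill Lab J T1 block (4 at 27) → 11 left.
Lab U/T1 (24): +7 → 4 left.
Lab Q/T1 (18): +2 → 2 left.
2 remain; put them into Lab Q T2 at 12.
Total = 31×10 + 27×4 + 24×7 + 18×2 + 12×2 = 646.

646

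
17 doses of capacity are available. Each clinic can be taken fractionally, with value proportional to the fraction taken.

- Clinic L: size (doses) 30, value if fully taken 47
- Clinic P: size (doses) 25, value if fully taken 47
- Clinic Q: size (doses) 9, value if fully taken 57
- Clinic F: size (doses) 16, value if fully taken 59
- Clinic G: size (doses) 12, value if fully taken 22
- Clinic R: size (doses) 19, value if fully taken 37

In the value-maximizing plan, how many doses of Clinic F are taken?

8

Best value per unit of size first: Clinic Q 57/9≈6.33, Clinic F 59/16≈3.69, Clinic R 37/19≈1.95, Clinic P 47/25≈1.88, Clinic G 22/12≈1.83, Clinic L 47/30≈1.57.
Take all of Clinic Q (9 doses, value 57) ; 8 doses left.
Fill the last 8 doses with part of Clinic F: 8/16 of it earns 29.5.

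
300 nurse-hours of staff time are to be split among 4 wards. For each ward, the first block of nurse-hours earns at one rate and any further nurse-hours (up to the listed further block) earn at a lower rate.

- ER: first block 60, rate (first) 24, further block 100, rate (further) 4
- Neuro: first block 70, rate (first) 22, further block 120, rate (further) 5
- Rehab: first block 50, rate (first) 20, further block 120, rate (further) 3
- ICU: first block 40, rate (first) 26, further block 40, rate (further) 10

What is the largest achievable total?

Order all 8 blocks by rate: ICU/tier1 26 > ER/tier1 24 > Neuro/tier1 22 > Rehab/tier1 20 > ICU/tier2 10 > Neuro/tier2 5 > ER/tier2 4 > Rehab/tier2 3.
ICU tier1 at 26: fill all 40 — 260 left.
ER/tier1 (24): +60 — 200 left.
Neuro/tier1 (22): +70 — 130 left.
Rehab tier1 at 20: fill all 50 — 80 left.
ICU/tier2 (10): +40 — 40 left.
40 remain; put them into Neuro tier2 at 5.
Total = 26×40 + 24×60 + 22×70 + 20×50 + 10×40 + 5×40 = 5620.

5620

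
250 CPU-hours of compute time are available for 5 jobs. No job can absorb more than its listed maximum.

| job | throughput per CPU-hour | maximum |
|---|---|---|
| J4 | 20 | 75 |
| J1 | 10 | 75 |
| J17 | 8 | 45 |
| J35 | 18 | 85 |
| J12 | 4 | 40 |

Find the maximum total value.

3900

Order the jobs by throughput per CPU-hour: J4 20 > J35 18 > J1 10 > J17 8 > J12 4.
J4: +75 to 75 (cap) → 175 left.
J35 takes 85 to reach its cap of 85 → 90 left.
Give J1 75 to hit its cap of 75 → 15 left.
J17 has room for 45 but only 15 remain, so it gets 15.
Total = 20×75 + 10×75 + 8×15 + 18×85 = 3900.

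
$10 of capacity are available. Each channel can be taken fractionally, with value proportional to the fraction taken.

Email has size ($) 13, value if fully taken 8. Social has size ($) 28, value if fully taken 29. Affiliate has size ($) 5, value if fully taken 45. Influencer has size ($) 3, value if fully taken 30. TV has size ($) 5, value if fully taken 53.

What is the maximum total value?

Sort by value density: TV 53/5≈10.6, Influencer 30/3≈10, Affiliate 45/5≈9, Social 29/28≈1.04, Email 8/13≈0.615.
All 5 $ of TV fit (value 53) → 5 remain.
Take all of Influencer (3 $, value 30) → 2 $ left.
Fill the last 2 $ with part of Affiliate: 2/5 of it earns 18.
Total value = 101.

101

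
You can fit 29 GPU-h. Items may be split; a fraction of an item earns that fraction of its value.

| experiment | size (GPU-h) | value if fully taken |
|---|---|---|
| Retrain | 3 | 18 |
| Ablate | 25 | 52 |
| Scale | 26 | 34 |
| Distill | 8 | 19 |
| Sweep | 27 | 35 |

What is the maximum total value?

Rank by value-to-size ratio: Retrain 18/3≈6, Distill 19/8≈2.38, Ablate 52/25≈2.08, Scale 34/26≈1.31, Sweep 35/27≈1.3.
All 3 GPU-h of Retrain fit (value 18) ; 26 remain.
Distill: take in full, 8 GPU-h for value 19 ; 18 left.
Fill the last 18 GPU-h with part of Ablate: 18/25 of it earns 37.44.
Total value = 74.44.

74.44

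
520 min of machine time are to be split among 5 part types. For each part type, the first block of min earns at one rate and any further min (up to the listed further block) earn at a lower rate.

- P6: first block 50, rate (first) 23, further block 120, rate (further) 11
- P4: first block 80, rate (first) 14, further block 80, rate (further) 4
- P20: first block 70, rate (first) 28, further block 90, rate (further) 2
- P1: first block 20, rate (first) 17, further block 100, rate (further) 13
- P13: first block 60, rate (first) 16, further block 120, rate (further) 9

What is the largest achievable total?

8330

Order all 10 blocks by rate: P20/first 28 > P6/first 23 > P1/first 17 > P13/first 16 > P4/first 14 > P1/second 13 > P6/second 11 > P13/second 9 > P4/second 4 > P20/second 2.
P20/first (28): +70 — 450 left.
P6/first (23): +50 — 400 left.
P1/first (17): +20 — 380 left.
P13 first at 16: fill all 60 — 320 left.
P4 first at 14: fill all 80 — 240 left.
P1 second at 13: fill all 100 — 140 left.
P6 second at 11: fill all 120 — 20 left.
P13 second at 9: only 20 left, fill 20.
Total = 28×70 + 23×50 + 17×20 + 16×60 + 14×80 + 13×100 + 11×120 + 9×20 = 8330.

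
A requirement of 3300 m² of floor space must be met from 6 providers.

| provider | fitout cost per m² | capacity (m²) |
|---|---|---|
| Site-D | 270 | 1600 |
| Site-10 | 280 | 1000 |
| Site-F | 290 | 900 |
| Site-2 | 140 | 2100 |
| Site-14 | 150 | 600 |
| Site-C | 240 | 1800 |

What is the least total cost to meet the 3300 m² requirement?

Fill from the cheapest provider first.
Site-2 (140): use full 2100 → 1200 m² to go.
Site-14 (150): use full 600 → 600 m² to go.
Site-C (240): take the remaining 600 → done.
Site-D, Site-10, Site-F: unused.
Cost = 2100×140 + 600×150 + 600×240 = 528000.

528000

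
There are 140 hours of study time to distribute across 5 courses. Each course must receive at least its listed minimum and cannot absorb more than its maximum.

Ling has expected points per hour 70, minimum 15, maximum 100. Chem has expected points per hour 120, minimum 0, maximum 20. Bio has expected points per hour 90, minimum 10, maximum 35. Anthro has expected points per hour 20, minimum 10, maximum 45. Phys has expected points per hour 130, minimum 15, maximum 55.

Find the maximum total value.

Meeting every minimum uses 15+0+10+10+15 = 50 hours, leaving 90.
Rank by expected points per hour: Phys 130 > Chem 120 > Bio 90 > Ling 70 > Anthro 20.
Phys: +40 to 55 (cap) ; 50 left.
Chem takes 20 more to reach its cap of 20 ; 30 left.
Give Bio 25 more to hit its cap of 35 ; 5 left.
Ling: +5 (room for 85) → 20. Pool exhausted.
Total = 70×20 + 120×20 + 90×35 + 20×10 + 130×55 = 14300.

14300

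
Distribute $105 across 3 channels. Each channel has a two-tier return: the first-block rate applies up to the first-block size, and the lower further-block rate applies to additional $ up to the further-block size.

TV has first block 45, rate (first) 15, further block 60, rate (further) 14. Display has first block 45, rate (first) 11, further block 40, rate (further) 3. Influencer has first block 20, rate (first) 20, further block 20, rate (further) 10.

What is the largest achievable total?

Rank every tier by rate: Influencer/T1 20 > TV/T1 15 > TV/T2 14 > Display/T1 11 > Influencer/T2 10 > Display/T2 3.
Influencer/T1 (20): +20 → 85 left.
Fill TV T1 block (45 at 15) → 40 left.
TV/T2: +40 of 60 at 14; pool empty.
Total = 20×20 + 15×45 + 14×40 = 1635.

1635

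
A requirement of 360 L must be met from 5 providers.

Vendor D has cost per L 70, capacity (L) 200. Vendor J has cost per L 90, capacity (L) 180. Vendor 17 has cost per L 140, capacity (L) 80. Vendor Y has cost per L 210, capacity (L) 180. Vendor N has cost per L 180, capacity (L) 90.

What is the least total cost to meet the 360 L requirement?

28400

Fill from the cheapest provider first.
Vendor D at 70: take all 200 L — 160 still needed.
Vendor J at 90: take 160 of its 180 — requirement met.
Vendor 17, Vendor N, Vendor Y: unused.
Cost = 200×70 + 160×90 = 28400.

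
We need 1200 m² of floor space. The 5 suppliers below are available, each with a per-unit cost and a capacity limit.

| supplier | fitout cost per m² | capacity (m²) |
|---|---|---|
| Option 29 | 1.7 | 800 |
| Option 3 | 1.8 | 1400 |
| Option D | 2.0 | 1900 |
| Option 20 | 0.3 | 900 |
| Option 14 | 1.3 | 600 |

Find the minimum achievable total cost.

660

Cheapest first:
Option 20 (0.3): use full 900 — 300 m² to go.
Option 14 (1.3): take the remaining 300 — done.
Option 29, Option 3, Option D: unused.
Cost = 900×0.3 + 300×1.3 = 660.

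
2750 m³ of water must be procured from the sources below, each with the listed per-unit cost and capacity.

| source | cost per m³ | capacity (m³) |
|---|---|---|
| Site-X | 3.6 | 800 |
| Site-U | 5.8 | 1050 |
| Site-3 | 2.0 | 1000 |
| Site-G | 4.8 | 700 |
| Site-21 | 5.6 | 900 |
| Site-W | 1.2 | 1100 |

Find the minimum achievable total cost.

5660

Use sources in increasing cost order.
Take 1100 from Site-W at 1.2 — need 1650 more.
Site-3 at 2.0: take all 1000 m³ — 650 still needed.
Site-X at 3.6: take 650 of its 800 — requirement met.
Site-G, Site-21, Site-U: unused.
Cost = 1100×1.2 + 1000×2.0 + 650×3.6 = 5660.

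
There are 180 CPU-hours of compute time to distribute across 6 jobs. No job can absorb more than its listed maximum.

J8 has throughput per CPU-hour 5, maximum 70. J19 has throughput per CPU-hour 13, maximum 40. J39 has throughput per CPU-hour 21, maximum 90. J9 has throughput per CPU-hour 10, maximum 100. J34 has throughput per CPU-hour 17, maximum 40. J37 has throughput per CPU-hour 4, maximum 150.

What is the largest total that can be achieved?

3190

Highest throughput per CPU-hour first: J39 21 > J34 17 > J19 13 > J9 10 > J8 5 > J37 4.
J39: +90 to 90 (cap) → 90 left.
J34: +40 to 40 (cap) → 50 left.
Give J19 40 to hit its cap of 40 → 10 left.
J9: +10 (room for 100) → 10. Pool exhausted.
Total = 13×40 + 21×90 + 10×10 + 17×40 = 3190.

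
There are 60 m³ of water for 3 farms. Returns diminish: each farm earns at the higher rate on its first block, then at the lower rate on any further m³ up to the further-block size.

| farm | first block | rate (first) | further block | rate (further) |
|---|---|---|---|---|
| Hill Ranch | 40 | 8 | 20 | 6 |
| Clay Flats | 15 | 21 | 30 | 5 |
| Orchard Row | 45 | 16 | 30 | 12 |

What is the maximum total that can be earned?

1035

Rank every tier by rate: Clay Flats/first 21 > Orchard Row/first 16 > Orchard Row/second 12 > Hill Ranch/first 8 > Hill Ranch/second 6 > Clay Flats/second 5.
Clay Flats first at 21: fill all 15 ; 45 left.
Orchard Row first at 16: fill all 45 ; 0 left.
Total = 21×15 + 16×45 = 1035.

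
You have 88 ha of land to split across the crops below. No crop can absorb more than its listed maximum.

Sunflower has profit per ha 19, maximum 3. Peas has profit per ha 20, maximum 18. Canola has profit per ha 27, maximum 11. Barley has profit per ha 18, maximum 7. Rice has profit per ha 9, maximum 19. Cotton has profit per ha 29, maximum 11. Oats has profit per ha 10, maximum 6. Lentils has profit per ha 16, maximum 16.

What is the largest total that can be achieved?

1619

Highest profit per ha first: Cotton 29 > Canola 27 > Peas 20 > Sunflower 19 > Barley 18 > Lentils 16 > Oats 10 > Rice 9.
Cotton: +11 to 11 (cap) — 77 left.
Canola takes 11 to reach its cap of 11 — 66 left.
Peas takes 18 to reach its cap of 18 — 48 left.
Give Sunflower 3 to hit its cap of 3 — 45 left.
Barley: +7 to 7 (cap) — 38 left.
Lentils: +16 to 16 (cap) — 22 left.
Give Oats 6 to hit its cap of 6 — 16 left.
Only 16 left; Rice takes them to reach 16.
Total = 19×3 + 20×18 + 27×11 + 18×7 + 9×16 + 29×11 + 10×6 + 16×16 = 1619.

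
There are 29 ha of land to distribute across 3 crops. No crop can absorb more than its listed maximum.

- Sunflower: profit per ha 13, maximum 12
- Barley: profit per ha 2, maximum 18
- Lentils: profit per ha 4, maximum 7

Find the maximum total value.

204

Order the crops by profit per ha: Sunflower 13 > Lentils 4 > Barley 2.
Sunflower: +12 to 12 (cap) ; 17 left.
Lentils takes 7 to reach its cap of 7 ; 10 left.
Barley has room for 18 but only 10 remain, so it gets 10.
Total = 13×12 + 2×10 + 4×7 = 204.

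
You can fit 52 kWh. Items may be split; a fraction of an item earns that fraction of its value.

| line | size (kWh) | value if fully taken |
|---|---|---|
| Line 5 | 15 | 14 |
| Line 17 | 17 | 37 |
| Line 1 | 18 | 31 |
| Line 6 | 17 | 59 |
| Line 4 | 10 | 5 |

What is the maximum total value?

Best value per unit of size first: Line 6 59/17≈3.47, Line 17 37/17≈2.18, Line 1 31/18≈1.72, Line 5 14/15≈0.933, Line 4 5/10≈0.5.
Take all of Line 6 (17 kWh, value 59) — 35 kWh left.
Take all of Line 17 (17 kWh, value 37) — 18 kWh left.
Line 1: take in full, 18 kWh for value 31 — 0 left.
Total value = 127.

127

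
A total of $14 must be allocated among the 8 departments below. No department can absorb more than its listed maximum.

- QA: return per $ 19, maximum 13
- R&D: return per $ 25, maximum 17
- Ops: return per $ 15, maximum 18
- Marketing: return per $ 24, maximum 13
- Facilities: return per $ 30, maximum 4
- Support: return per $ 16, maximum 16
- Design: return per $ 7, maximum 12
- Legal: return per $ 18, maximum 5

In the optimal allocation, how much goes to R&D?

Highest return per $ first: Facilities 30 > R&D 25 > Marketing 24 > QA 19 > Legal 18 > Support 16 > Ops 15 > Design 7.
Facilities: +4 to 4 (cap) ; 10 left.
Only 10 left; R&D takes them to reach 10.

10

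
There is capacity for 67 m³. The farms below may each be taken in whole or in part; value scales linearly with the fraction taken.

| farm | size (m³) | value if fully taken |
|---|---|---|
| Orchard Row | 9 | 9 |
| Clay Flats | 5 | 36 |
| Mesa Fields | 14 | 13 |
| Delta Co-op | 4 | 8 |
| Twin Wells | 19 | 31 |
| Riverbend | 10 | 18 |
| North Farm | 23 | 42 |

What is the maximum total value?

141

Rank by value-to-size ratio: Clay Flats 36/5≈7.2, Delta Co-op 8/4≈2, North Farm 42/23≈1.83, Riverbend 18/10≈1.8, Twin Wells 31/19≈1.63, Orchard Row 9/9≈1, Mesa Fields 13/14≈0.929.
Take all of Clay Flats (5 m³, value 36) ; 62 m³ left.
Take all of Delta Co-op (4 m³, value 8) ; 58 m³ left.
Take all of North Farm (23 m³, value 42) ; 35 m³ left.
Take all of Riverbend (10 m³, value 18) ; 25 m³ left.
Take all of Twin Wells (19 m³, value 31) ; 6 m³ left.
6 m³ left: a 6/9 share of Orchard Row gives 9×6/9 = 6.
Total value = 141.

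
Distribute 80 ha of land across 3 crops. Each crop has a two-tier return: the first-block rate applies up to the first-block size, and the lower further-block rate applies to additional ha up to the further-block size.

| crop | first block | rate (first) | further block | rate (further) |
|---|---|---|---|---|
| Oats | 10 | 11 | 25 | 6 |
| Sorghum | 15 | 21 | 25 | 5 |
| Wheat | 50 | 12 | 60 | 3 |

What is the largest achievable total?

1055

Order all 6 blocks by rate: Sorghum/first 21 > Wheat/first 12 > Oats/first 11 > Oats/second 6 > Sorghum/second 5 > Wheat/second 3.
Sorghum first at 21: fill all 15 — 65 left.
Wheat/first (12): +50 — 15 left.
Oats/first (11): +10 — 5 left.
5 remain; put them into Oats second at 6.
Total = 21×15 + 12×50 + 11×10 + 6×5 = 1055.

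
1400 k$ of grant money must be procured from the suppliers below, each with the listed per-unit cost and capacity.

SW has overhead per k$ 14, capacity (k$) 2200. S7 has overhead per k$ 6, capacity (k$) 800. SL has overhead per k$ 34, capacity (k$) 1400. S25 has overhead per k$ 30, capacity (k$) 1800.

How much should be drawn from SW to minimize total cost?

600

Fill from the cheapest supplier first.
S7 at 6: take all 800 k$ → 600 still needed.
SW (14): take the remaining 600 → done.
S25, SL: unused.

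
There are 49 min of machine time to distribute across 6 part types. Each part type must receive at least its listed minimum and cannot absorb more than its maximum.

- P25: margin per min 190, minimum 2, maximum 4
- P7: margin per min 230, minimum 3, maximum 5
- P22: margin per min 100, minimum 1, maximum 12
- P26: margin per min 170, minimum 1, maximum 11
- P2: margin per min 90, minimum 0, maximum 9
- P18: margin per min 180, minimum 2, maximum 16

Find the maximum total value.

7950

Meeting every minimum uses 2+3+1+1+0+2 = 9 min, leaving 40.
Order the part types by margin per min: P7 230 > P25 190 > P18 180 > P26 170 > P22 100 > P2 90.
Give P7 2 more to hit its cap of 5 ; 38 left.
P25 takes 2 more to reach its cap of 4 ; 36 left.
P18 takes 14 more to reach its cap of 16 ; 22 left.
Give P26 10 more to hit its cap of 11 ; 12 left.
Give P22 11 more to hit its cap of 12 ; 1 left.
P2 has room for 9 more but only 1 remain, so it gets 1.
Total = 190×4 + 230×5 + 100×12 + 170×11 + 90×1 + 180×16 = 7950.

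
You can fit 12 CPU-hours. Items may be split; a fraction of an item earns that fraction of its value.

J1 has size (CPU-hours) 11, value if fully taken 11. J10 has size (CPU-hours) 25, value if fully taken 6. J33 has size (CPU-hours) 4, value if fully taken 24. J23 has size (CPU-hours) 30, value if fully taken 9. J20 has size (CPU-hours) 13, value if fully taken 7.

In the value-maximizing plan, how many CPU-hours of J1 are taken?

Sort by value density: J33 24/4≈6, J1 11/11≈1, J20 7/13≈0.538, J23 9/30≈0.3, J10 6/25≈0.24.
Take all of J33 (4 CPU-hours, value 24) — 8 CPU-hours left.
Fill the last 8 CPU-hours with part of J1: 8/11 of it earns 8.

8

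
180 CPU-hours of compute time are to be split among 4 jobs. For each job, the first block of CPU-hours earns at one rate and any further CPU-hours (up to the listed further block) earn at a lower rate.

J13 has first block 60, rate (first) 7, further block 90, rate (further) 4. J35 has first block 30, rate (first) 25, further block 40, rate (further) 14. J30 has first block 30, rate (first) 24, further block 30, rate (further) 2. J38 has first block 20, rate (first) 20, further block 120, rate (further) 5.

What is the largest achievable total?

Order all 8 blocks by rate: J35/tier1 25 > J30/tier1 24 > J38/tier1 20 > J35/tier2 14 > J13/tier1 7 > J38/tier2 5 > J13/tier2 4 > J30/tier2 2.
J35 tier1 at 25: fill all 30 ; 150 left.
J30/tier1 (24): +30 ; 120 left.
Fill J38 tier1 block (20 at 20) ; 100 left.
J35 tier2 at 14: fill all 40 ; 60 left.
Fill J13 tier1 block (60 at 7) ; 0 left.
Total = 25×30 + 24×30 + 20×20 + 14×40 + 7×60 = 2850.

2850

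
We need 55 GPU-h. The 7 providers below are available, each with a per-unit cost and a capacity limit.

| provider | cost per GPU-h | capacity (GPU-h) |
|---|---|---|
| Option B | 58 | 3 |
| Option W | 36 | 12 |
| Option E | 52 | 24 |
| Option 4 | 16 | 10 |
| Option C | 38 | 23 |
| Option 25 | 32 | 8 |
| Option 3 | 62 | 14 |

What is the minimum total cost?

1826

Use providers in increasing cost order.
Option 4 (16): use full 10 ; 45 GPU-h to go.
Option 25 (32): use full 8 ; 37 GPU-h to go.
Option W at 36: take all 12 GPU-h ; 25 still needed.
Option C at 38: take all 23 GPU-h ; 2 still needed.
Take 2 from Option E at 52 to finish.
Option B, Option 3: unused.
Cost = 10×16 + 8×32 + 12×36 + 23×38 + 2×52 = 1826.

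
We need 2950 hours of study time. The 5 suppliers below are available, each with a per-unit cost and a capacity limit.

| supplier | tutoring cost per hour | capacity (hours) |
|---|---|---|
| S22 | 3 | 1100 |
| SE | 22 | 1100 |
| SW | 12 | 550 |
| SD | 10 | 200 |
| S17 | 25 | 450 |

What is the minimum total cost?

Cheapest first:
S22 at 3: take all 1100 hours → 1850 still needed.
SD at 10: take all 200 hours → 1650 still needed.
SW at 12: take all 550 hours → 1100 still needed.
SE at 22: take all 1100 hours → 0 still needed.
S17: unused.
Cost = 1100×3 + 200×10 + 550×12 + 1100×22 = 36100.

36100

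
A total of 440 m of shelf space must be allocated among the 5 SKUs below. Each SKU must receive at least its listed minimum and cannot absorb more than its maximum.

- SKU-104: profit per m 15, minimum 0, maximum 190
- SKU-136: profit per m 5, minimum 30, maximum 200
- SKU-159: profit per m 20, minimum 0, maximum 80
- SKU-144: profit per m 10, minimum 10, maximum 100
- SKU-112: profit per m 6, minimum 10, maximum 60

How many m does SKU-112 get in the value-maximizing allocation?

40

Meeting every minimum uses 0+30+0+10+10 = 50 m, leaving 390.
Order the SKUs by profit per m: SKU-159 20 > SKU-104 15 > SKU-144 10 > SKU-112 6 > SKU-136 5.
SKU-159 takes 80 more to reach its cap of 80 — 310 left.
SKU-104 takes 190 more to reach its cap of 190 — 120 left.
SKU-144: +90 to 100 (cap) — 30 left.
Only 30 left; SKU-112 takes them to reach 40.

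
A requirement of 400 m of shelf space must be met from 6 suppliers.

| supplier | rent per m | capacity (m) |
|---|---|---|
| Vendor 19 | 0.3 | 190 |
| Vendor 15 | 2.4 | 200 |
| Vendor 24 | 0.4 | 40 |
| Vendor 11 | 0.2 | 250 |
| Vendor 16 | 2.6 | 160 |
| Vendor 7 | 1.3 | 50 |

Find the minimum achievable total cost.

Cheapest first:
Vendor 11 (0.2): use full 250 → 150 m to go.
Vendor 19 at 0.3: take 150 of its 190 → requirement met.
Vendor 24, Vendor 7, Vendor 15, Vendor 16: unused.
Cost = 250×0.2 + 150×0.3 = 95.

95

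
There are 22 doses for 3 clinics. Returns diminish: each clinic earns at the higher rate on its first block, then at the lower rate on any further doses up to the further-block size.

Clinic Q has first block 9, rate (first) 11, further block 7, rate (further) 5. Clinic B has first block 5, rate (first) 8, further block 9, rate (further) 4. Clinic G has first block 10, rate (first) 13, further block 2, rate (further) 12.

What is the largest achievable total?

261

Treat each block as its own option and order by rate: Clinic G/first 13 > Clinic G/second 12 > Clinic Q/first 11 > Clinic B/first 8 > Clinic Q/second 5 > Clinic B/second 4.
Clinic G first at 13: fill all 10 → 12 left.
Fill Clinic G second block (2 at 12) → 10 left.
Fill Clinic Q first block (9 at 11) → 1 left.
Clinic B first at 8: only 1 left, fill 1.
Total = 13×10 + 12×2 + 11×9 + 8×1 = 261.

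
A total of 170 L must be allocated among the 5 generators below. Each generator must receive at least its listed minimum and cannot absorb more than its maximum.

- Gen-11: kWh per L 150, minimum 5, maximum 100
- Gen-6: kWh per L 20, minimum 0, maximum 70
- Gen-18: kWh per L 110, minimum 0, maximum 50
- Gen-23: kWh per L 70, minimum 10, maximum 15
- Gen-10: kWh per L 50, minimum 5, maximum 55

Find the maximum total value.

21800

Meeting every minimum uses 5+0+0+10+5 = 20 L, leaving 150.
Rank by kWh per L: Gen-11 150 > Gen-18 110 > Gen-23 70 > Gen-10 50 > Gen-6 20.
Gen-11: +95 to 100 (cap) ; 55 left.
Gen-18 takes 50 more to reach its cap of 50 ; 5 left.
Gen-23 takes 5 more to reach its cap of 15 ; 0 left.
Total = 150×100 + 110×50 + 70×15 + 50×5 = 21800.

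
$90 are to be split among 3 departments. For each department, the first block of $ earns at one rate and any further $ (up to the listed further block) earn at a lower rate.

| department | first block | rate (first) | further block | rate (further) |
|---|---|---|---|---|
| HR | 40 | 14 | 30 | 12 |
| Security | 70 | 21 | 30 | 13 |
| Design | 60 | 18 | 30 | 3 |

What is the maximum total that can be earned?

1830

Treat each block as its own option and order by rate: Security/T1 21 > Design/T1 18 > HR/T1 14 > Security/T2 13 > HR/T2 12 > Design/T2 3.
Fill Security T1 block (70 at 21) → 20 left.
20 remain; put them into Design T1 at 18.
Total = 21×70 + 18×20 = 1830.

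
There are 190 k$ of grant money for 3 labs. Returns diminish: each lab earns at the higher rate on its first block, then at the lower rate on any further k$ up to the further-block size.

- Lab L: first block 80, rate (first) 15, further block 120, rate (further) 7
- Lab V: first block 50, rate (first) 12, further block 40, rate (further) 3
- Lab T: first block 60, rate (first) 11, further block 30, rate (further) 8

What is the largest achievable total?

Order all 6 blocks by rate: Lab L/tier1 15 > Lab V/tier1 12 > Lab T/tier1 11 > Lab T/tier2 8 > Lab L/tier2 7 > Lab V/tier2 3.
Lab L tier1 at 15: fill all 80 ; 110 left.
Lab V tier1 at 12: fill all 50 ; 60 left.
Lab T tier1 at 11: fill all 60 ; 0 left.
Total = 15×80 + 12×50 + 11×60 = 2460.

2460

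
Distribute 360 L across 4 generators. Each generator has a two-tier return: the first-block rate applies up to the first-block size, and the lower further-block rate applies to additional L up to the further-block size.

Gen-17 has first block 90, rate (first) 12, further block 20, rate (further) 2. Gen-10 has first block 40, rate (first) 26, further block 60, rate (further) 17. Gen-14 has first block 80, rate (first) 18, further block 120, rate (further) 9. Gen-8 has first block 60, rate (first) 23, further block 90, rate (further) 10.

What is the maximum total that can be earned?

6260

Rank every tier by rate: Gen-10/T1 26 > Gen-8/T1 23 > Gen-14/T1 18 > Gen-10/T2 17 > Gen-17/T1 12 > Gen-8/T2 10 > Gen-14/T2 9 > Gen-17/T2 2.
Gen-10 T1 at 26: fill all 40 ; 320 left.
Fill Gen-8 T1 block (60 at 23) ; 260 left.
Fill Gen-14 T1 block (80 at 18) ; 180 left.
Fill Gen-10 T2 block (60 at 17) ; 120 left.
Gen-17/T1 (12): +90 ; 30 left.
30 remain; put them into Gen-8 T2 at 10.
Total = 26×40 + 23×60 + 18×80 + 17×60 + 12×90 + 10×30 = 6260.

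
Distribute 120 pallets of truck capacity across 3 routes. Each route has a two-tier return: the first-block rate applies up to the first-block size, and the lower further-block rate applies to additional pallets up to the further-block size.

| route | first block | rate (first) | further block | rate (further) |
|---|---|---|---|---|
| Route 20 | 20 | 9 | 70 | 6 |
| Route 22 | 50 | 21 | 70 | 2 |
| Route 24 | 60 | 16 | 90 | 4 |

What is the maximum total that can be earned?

2100

Treat each block as its own option and order by rate: Route 22/first 21 > Route 24/first 16 > Route 20/first 9 > Route 20/second 6 > Route 24/second 4 > Route 22/second 2.
Fill Route 22 first block (50 at 21) → 70 left.
Route 24/first (16): +60 → 10 left.
Route 20 first at 9: only 10 left, fill 10.
Total = 21×50 + 16×60 + 9×10 = 2100.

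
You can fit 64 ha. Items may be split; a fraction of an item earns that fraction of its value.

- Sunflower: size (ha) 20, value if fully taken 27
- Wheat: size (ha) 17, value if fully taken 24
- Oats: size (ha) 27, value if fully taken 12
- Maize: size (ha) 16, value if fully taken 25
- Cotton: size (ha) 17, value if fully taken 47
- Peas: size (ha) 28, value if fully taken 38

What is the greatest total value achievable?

115

Rank by value-to-size ratio: Cotton 47/17≈2.76, Maize 25/16≈1.56, Wheat 24/17≈1.41, Peas 38/28≈1.36, Sunflower 27/20≈1.35, Oats 12/27≈0.444.
Cotton: take in full, 17 ha for value 47 ; 47 left.
Maize: take in full, 16 ha for value 25 ; 31 left.
Wheat: take in full, 17 ha for value 24 ; 14 left.
Fill the last 14 ha with part of Peas: 14/28 of it earns 19.
Total value = 115.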